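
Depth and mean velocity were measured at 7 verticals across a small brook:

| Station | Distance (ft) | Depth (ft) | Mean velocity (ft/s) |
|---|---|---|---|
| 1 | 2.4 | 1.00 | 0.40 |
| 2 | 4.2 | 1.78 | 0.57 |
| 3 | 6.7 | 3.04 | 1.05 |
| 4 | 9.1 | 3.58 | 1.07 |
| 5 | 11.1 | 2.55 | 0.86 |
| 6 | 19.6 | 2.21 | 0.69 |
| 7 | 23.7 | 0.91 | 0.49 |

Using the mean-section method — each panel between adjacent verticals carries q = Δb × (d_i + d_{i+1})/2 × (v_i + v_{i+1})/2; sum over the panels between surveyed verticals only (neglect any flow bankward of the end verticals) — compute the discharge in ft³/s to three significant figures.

39.9 ft³/s

Panel 1-2: Δb = 1.8 ft, d̄ = (1.00+1.78)/2 = 1.39, v̄ = (0.40+0.57)/2 = 0.485 → q = 1.8×1.39×0.485 = 1.213 ft³/s
Panel 2-3: Δb = 2.5 ft, d̄ = (1.78+3.04)/2 = 2.41, v̄ = (0.57+1.05)/2 = 0.81 → q = 2.5×2.41×0.81 = 4.880 ft³/s
Panel 3-4: Δb = 2.4 ft, d̄ = (3.04+3.58)/2 = 3.31, v̄ = (1.05+1.07)/2 = 1.06 → q = 2.4×3.31×1.06 = 8.421 ft³/s
Panel 4-5: Δb = 2 ft, d̄ = (3.58+2.55)/2 = 3.065, v̄ = (1.07+0.86)/2 = 0.965 → q = 2×3.065×0.965 = 5.915 ft³/s
Panel 5-6: Δb = 8.5 ft, d̄ = (2.55+2.21)/2 = 2.38, v̄ = (0.86+0.69)/2 = 0.775 → q = 8.5×2.38×0.775 = 15.68 ft³/s
Panel 6-7: Δb = 4.1 ft, d̄ = (2.21+0.91)/2 = 1.56, v̄ = (0.69+0.49)/2 = 0.59 → q = 4.1×1.56×0.59 = 3.774 ft³/s
Q = Σ q = 39.88 ft³/s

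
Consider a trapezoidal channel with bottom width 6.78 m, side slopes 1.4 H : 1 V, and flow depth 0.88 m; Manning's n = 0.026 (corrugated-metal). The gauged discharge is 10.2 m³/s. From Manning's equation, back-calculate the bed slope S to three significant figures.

A = (b + z·y)·y = (6.78 + 1.4×0.88)×0.88 = 7.051 m²
P = b + 2y√(1+z²) = 6.78 + 2×0.88×√(1+1.4²) = 9.808 m
R = A/P = 7.051/9.808 = 0.7189 m
S = (Q·n / (1·A·R^(2/3)))² = (10.2×0.026 / (1×7.051×0.8025))² = 0.002197

0.00220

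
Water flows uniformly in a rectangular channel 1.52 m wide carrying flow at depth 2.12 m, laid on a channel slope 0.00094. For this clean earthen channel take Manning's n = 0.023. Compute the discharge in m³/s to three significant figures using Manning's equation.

2.92 m³/s

A = b·y = 1.52 × 2.12 = 3.222 m²
P = b + 2y = 1.52 + 2×2.12 = 5.760 m
R = A/P = 3.222/5.760 = 0.5594 m
Q = (1/n)·A·R^(2/3)·S^(1/2) = (1/0.023) × 3.222 × 0.5594^(2/3) × 0.00094^(1/2) = 2.916 m³/s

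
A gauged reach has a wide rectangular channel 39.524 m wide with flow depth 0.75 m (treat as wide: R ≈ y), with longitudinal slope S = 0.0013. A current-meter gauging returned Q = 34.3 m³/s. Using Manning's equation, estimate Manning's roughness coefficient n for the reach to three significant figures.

A = b·y = 39.524 × 0.75 = 29.64 m²
Wide channel: R ≈ y = 0.75 m
n = (1/Q)·A·R^(2/3)·S^(1/2) = (1/34.3) × 29.64 × 0.8255 × 0.03606 = 0.02572

0.0257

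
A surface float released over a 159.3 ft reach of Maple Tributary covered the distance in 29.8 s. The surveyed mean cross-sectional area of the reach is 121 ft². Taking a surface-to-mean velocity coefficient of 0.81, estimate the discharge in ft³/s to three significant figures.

524 ft³/s

v_surface = L / t̄ = 159.3 / 29.8 = 5.346 ft/s
v_mean = 0.81 × 5.346 = 4.330 ft/s
Q = A × v_mean = 121 × 4.330 = 523.9 ft³/s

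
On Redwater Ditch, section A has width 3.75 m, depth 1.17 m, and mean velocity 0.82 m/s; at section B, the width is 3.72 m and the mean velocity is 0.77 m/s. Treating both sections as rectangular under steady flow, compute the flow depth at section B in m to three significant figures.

Q = A₁V₁ = (3.75×1.17) × 0.82 = 3.598 m³/s
d₂ = Q/(b₂ V₂) = 3.598/(3.72×0.77) = 1.256 m

1.26 m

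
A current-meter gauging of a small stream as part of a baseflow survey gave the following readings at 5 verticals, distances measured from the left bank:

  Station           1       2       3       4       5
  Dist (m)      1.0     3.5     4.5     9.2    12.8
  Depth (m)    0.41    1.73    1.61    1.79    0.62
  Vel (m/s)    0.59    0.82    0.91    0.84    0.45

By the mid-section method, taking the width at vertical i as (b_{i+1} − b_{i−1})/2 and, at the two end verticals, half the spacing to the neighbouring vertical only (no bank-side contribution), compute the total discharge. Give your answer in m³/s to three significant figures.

w_1 = (3.5 − 1.0)/2 = 1.25 m; q_1 = 0.59 × 0.41 × 1.25 = 0.3024 m³/s
w_2 = (4.5 − 1.0)/2 = 1.75 m; q_2 = 0.82 × 1.73 × 1.75 = 2.483 m³/s
w_3 = (9.2 − 3.5)/2 = 2.85 m; q_3 = 0.91 × 1.61 × 2.85 = 4.176 m³/s
w_4 = (12.8 − 4.5)/2 = 4.15 m; q_4 = 0.84 × 1.79 × 4.15 = 6.240 m³/s
w_5 = (12.8 − 9.2)/2 = 1.8 m; q_5 = 0.45 × 0.62 × 1.8 = 0.5022 m³/s
Q = Σ qᵢ = 13.70 m³/s

13.7 m³/s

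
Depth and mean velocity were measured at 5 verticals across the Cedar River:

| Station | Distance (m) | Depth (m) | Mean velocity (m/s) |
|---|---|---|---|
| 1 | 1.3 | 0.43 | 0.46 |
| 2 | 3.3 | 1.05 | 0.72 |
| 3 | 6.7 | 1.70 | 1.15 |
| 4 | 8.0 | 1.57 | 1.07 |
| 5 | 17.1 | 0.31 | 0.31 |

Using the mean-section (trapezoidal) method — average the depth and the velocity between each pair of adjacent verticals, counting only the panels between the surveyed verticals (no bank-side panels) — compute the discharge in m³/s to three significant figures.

13.5 m³/s

Panel 1-2: Δb = 2 m, d̄ = (0.43+1.05)/2 = 0.74, v̄ = (0.46+0.72)/2 = 0.59 → q = 2×0.74×0.59 = 0.8732 m³/s
Panel 2-3: Δb = 3.4 m, d̄ = (1.05+1.70)/2 = 1.375, v̄ = (0.72+1.15)/2 = 0.935 → q = 3.4×1.375×0.935 = 4.371 m³/s
Panel 3-4: Δb = 1.3 m, d̄ = (1.70+1.57)/2 = 1.635, v̄ = (1.15+1.07)/2 = 1.11 → q = 1.3×1.635×1.11 = 2.359 m³/s
Panel 4-5: Δb = 9.1 m, d̄ = (1.57+0.31)/2 = 0.94, v̄ = (1.07+0.31)/2 = 0.69 → q = 9.1×0.94×0.69 = 5.902 m³/s
Q = Σ q = 13.51 m³/s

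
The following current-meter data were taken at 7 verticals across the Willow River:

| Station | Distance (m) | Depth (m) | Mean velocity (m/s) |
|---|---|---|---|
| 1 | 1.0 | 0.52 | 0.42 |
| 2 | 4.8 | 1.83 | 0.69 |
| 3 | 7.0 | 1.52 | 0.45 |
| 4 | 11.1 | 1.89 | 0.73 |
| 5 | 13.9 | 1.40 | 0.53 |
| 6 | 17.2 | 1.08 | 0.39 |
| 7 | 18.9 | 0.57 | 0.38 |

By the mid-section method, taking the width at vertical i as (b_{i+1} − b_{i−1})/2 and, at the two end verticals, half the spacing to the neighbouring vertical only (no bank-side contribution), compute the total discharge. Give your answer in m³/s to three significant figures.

14.6 m³/s

w_1 = (4.8 − 1.0)/2 = 1.9 m; q_1 = 0.42 × 0.52 × 1.9 = 0.4150 m³/s
w_2 = (7.0 − 1.0)/2 = 3 m; q_2 = 0.69 × 1.83 × 3 = 3.788 m³/s
w_3 = (11.1 − 4.8)/2 = 3.15 m; q_3 = 0.45 × 1.52 × 3.15 = 2.155 m³/s
w_4 = (13.9 − 7.0)/2 = 3.45 m; q_4 = 0.73 × 1.89 × 3.45 = 4.760 m³/s
w_5 = (17.2 − 11.1)/2 = 3.05 m; q_5 = 0.53 × 1.40 × 3.05 = 2.263 m³/s
w_6 = (18.9 − 13.9)/2 = 2.5 m; q_6 = 0.39 × 1.08 × 2.5 = 1.053 m³/s
w_7 = (18.9 − 17.2)/2 = 0.85 m; q_7 = 0.38 × 0.57 × 0.85 = 0.1841 m³/s
Q = Σ qᵢ = 14.62 m³/s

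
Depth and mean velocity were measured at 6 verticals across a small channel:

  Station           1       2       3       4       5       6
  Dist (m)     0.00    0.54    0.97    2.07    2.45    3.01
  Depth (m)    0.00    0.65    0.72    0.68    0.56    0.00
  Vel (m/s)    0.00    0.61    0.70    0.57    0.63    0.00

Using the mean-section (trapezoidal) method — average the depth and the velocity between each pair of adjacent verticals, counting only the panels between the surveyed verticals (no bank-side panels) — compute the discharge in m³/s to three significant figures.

0.926 m³/s

Panel 1-2: Δb = 0.54 m, d̄ = (0.00+0.65)/2 = 0.325, v̄ = (0.00+0.61)/2 = 0.305 → q = 0.54×0.325×0.305 = 0.05353 m³/s
Panel 2-3: Δb = 0.43 m, d̄ = (0.65+0.72)/2 = 0.685, v̄ = (0.61+0.70)/2 = 0.655 → q = 0.43×0.685×0.655 = 0.1929 m³/s
Panel 3-4: Δb = 1.1 m, d̄ = (0.72+0.68)/2 = 0.7, v̄ = (0.70+0.57)/2 = 0.635 → q = 1.1×0.7×0.635 = 0.4890 m³/s
Panel 4-5: Δb = 0.38 m, d̄ = (0.68+0.56)/2 = 0.62, v̄ = (0.57+0.63)/2 = 0.6 → q = 0.38×0.62×0.6 = 0.1414 m³/s
Panel 5-6: Δb = 0.56 m, d̄ = (0.56+0.00)/2 = 0.28, v̄ = (0.63+0.00)/2 = 0.315 → q = 0.56×0.28×0.315 = 0.04939 m³/s
Q = Σ q = 0.9262 m³/s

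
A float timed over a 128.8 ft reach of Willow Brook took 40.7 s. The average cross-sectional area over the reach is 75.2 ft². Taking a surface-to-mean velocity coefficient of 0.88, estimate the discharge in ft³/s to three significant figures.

v_surface = L / t̄ = 128.8 / 40.7 = 3.165 ft/s
v_mean = 0.88 × 3.165 = 2.785 ft/s
Q = A × v_mean = 75.2 × 2.785 = 209.4 ft³/s

209 ft³/s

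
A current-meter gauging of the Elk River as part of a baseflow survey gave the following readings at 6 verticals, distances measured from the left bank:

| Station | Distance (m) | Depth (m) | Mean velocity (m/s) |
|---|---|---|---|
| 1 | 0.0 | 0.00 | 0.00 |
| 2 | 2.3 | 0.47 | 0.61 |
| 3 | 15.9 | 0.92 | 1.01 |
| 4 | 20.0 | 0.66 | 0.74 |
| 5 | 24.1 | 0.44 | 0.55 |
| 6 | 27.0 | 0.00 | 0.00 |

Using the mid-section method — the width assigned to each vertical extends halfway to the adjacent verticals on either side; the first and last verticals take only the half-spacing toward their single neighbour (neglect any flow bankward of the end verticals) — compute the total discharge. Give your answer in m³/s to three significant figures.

13.4 m³/s

w_2 = (15.9 − 0.0)/2 = 7.95 m; q_2 = 0.61 × 0.47 × 7.95 = 2.279 m³/s
w_3 = (20.0 − 2.3)/2 = 8.85 m; q_3 = 1.01 × 0.92 × 8.85 = 8.223 m³/s
w_4 = (24.1 − 15.9)/2 = 4.1 m; q_4 = 0.74 × 0.66 × 4.1 = 2.002 m³/s
w_5 = (27.0 − 20.0)/2 = 3.5 m; q_5 = 0.55 × 0.44 × 3.5 = 0.8470 m³/s
Stations 1, 6 contribute zero (depth or velocity is 0).
Q = Σ qᵢ = 13.35 m³/s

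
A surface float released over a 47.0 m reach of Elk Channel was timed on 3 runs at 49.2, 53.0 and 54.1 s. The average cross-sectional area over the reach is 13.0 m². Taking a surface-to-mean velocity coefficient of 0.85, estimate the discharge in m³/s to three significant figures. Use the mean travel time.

9.97 m³/s

t̄ = (49.2 + 53.0 + 54.1) / 3 = 52.1 s
v_surface = L / t̄ = 47.0 / 52.1 = 0.9021 m/s
v_mean = 0.85 × 0.9021 = 0.7668 m/s
Q = A × v_mean = 13.0 × 0.7668 = 9.968 m³/s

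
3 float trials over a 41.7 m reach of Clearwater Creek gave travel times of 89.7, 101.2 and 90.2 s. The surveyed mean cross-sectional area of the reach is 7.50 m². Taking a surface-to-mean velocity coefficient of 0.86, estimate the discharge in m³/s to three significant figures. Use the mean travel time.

2.87 m³/s

t̄ = (89.7 + 101.2 + 90.2) / 3 = 93.7 s
v_surface = L / t̄ = 41.7 / 93.7 = 0.4450 m/s
v_mean = 0.86 × 0.4450 = 0.3827 m/s
Q = A × v_mean = 7.50 × 0.3827 = 2.870 m³/s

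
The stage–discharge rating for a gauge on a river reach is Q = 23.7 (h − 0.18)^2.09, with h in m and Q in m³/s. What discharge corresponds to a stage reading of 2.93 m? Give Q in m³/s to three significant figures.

196 m³/s

Q = 23.7 × (2.93 − 0.18)^2.09 = 23.7 × 2.75^2.09 = 196.3 m³/s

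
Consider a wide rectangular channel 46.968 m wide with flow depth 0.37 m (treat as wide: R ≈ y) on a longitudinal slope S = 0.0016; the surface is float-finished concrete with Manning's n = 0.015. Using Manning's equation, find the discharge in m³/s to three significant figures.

23.9 m³/s

A = b·y = 46.968 × 0.37 = 17.38 m²
Wide channel: R ≈ y = 0.37 m
Q = (1/n)·A·R^(2/3)·S^(1/2) = (1/0.015) × 17.38 × 0.3700^(2/3) × 0.0016^(1/2) = 23.88 m³/s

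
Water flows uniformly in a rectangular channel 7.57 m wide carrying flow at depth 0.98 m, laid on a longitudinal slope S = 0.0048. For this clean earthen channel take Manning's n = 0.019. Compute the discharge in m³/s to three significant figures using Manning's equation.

22.9 m³/s

A = b·y = 7.57 × 0.98 = 7.419 m²
P = b + 2y = 7.57 + 2×0.98 = 9.530 m
R = A/P = 7.419/9.530 = 0.7784 m
Q = (1/n)·A·R^(2/3)·S^(1/2) = (1/0.019) × 7.419 × 0.7784^(2/3) × 0.0048^(1/2) = 22.89 m³/s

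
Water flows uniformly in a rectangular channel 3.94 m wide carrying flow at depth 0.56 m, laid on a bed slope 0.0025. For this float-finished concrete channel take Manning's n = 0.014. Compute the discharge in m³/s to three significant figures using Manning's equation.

4.53 m³/s

A = b·y = 3.94 × 0.56 = 2.206 m²
P = b + 2y = 3.94 + 2×0.56 = 5.060 m
R = A/P = 2.206/5.060 = 0.4360 m
Q = (1/n)·A·R^(2/3)·S^(1/2) = (1/0.014) × 2.206 × 0.4360^(2/3) × 0.0025^(1/2) = 4.531 m³/s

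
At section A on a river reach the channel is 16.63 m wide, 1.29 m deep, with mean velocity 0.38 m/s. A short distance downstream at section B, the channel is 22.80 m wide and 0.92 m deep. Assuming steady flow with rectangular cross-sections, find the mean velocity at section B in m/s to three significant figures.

0.389 m/s

Q = A₁V₁ = (16.63×1.29) × 0.38 = 8.152 m³/s
A₂ = 22.80 × 0.92 = 20.98 m²
V₂ = Q/A₂ = 8.152/20.98 = 0.3886 m/s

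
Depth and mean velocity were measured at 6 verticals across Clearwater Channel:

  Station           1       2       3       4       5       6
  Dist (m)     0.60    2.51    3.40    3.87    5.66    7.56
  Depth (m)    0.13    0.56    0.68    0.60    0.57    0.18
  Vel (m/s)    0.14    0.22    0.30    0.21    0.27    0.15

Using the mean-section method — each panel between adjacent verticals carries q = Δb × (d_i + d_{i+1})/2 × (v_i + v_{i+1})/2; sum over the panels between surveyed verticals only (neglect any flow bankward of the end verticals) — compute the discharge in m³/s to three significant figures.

Panel 1-2: Δb = 1.91 m, d̄ = (0.13+0.56)/2 = 0.345, v̄ = (0.14+0.22)/2 = 0.18 → q = 1.91×0.345×0.18 = 0.1186 m³/s
Panel 2-3: Δb = 0.89 m, d̄ = (0.56+0.68)/2 = 0.62, v̄ = (0.22+0.30)/2 = 0.26 → q = 0.89×0.62×0.26 = 0.1435 m³/s
Panel 3-4: Δb = 0.47 m, d̄ = (0.68+0.60)/2 = 0.64, v̄ = (0.30+0.21)/2 = 0.255 → q = 0.47×0.64×0.255 = 0.07670 m³/s
Panel 4-5: Δb = 1.79 m, d̄ = (0.60+0.57)/2 = 0.585, v̄ = (0.21+0.27)/2 = 0.24 → q = 1.79×0.585×0.24 = 0.2513 m³/s
Panel 5-6: Δb = 1.9 m, d̄ = (0.57+0.18)/2 = 0.375, v̄ = (0.27+0.15)/2 = 0.21 → q = 1.9×0.375×0.21 = 0.1496 m³/s
Q = Σ q = 0.7397 m³/s

0.740 m³/s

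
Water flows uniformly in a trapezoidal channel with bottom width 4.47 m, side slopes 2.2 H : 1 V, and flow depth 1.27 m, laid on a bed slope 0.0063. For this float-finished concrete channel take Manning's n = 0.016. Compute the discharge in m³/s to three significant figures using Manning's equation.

41.7 m³/s

A = (b + z·y)·y = (4.47 + 2.2×1.27)×1.27 = 9.225 m²
P = b + 2y√(1+z²) = 4.47 + 2×1.27×√(1+2.2²) = 10.61 m
R = A/P = 9.225/10.61 = 0.8696 m
Q = (1/n)·A·R^(2/3)·S^(1/2) = (1/0.016) × 9.225 × 0.8696^(2/3) × 0.0063^(1/2) = 41.70 m³/s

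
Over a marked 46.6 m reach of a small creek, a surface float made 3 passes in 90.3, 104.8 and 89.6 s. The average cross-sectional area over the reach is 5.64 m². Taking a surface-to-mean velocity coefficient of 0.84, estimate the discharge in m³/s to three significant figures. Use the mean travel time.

t̄ = (90.3 + 104.8 + 89.6) / 3 = 94.9 s
v_surface = L / t̄ = 46.6 / 94.9 = 0.4910 m/s
v_mean = 0.84 × 0.4910 = 0.4125 m/s
Q = A × v_mean = 5.64 × 0.4125 = 2.326 m³/s

2.33 m³/s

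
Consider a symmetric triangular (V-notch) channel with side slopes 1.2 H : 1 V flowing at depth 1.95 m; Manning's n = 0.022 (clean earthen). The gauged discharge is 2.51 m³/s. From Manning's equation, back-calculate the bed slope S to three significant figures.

A = z·y² = 1.2×1.95² = 4.563 m²
P = 2y√(1+z²) = 2×1.95×√(1+1.2²) = 6.092 m
R = A/P = 4.563/6.092 = 0.7490 m
S = (Q·n / (1·A·R^(2/3)))² = (2.51×0.022 / (1×4.563×0.8248))² = 0.0002153

0.000215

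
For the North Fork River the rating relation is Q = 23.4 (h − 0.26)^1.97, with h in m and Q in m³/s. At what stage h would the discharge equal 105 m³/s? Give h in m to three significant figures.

2.40 m

h − h₀ = (Q/C)^(1/b) = (105/23.4)^(1/1.97) = 2.143 m
h = 0.26 + 2.143 = 2.403 m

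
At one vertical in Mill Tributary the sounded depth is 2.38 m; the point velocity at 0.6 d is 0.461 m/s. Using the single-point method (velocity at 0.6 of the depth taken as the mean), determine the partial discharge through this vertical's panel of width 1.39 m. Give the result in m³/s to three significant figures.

1.53 m³/s

v̄ = v₀.₆ = 0.461 m/s
q = v̄ × d × w = 0.4610 × 2.38 × 1.39 = 1.525 m³/s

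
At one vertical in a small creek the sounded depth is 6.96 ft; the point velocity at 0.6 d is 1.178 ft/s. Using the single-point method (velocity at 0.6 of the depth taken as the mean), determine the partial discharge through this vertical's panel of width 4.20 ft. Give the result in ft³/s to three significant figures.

34.4 ft³/s

v̄ = v₀.₆ = 1.178 ft/s
q = v̄ × d × w = 1.178 × 6.96 × 4.20 = 34.44 ft³/s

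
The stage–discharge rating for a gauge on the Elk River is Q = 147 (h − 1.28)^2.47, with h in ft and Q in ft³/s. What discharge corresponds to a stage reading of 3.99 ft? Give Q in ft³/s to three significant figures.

Q = 147 × (3.99 − 1.28)^2.47 = 147 × 2.71^2.47 = 1725 ft³/s

1720 ft³/s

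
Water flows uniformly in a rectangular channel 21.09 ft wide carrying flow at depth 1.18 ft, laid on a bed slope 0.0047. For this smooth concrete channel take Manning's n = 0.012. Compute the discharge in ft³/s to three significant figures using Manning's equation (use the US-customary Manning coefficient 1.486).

220 ft³/s

A = b·y = 21.09 × 1.18 = 24.89 ft²
P = b + 2y = 21.09 + 2×1.18 = 23.45 ft
R = A/P = 24.89/23.45 = 1.061 ft
Q = (1.486/n)·A·R^(2/3)·S^(1/2) = (1.486/0.012) × 24.89 × 1.061^(2/3) × 0.0047^(1/2) = 219.8 ft³/s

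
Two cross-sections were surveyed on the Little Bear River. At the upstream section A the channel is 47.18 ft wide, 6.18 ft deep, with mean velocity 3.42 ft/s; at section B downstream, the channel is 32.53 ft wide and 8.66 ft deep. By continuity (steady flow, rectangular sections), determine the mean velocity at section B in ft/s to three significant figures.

3.54 ft/s

Q = A₁V₁ = (47.18×6.18) × 3.42 = 997.2 ft³/s
A₂ = 32.53 × 8.66 = 281.7 ft²
V₂ = Q/A₂ = 997.2/281.7 = 3.540 ft/s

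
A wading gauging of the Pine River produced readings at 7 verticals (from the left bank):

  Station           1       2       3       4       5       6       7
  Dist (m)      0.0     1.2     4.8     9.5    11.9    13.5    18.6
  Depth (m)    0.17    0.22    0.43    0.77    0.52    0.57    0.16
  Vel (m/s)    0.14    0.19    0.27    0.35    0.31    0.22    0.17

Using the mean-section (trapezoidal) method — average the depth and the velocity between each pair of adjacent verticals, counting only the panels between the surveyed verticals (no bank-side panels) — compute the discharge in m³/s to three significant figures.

Panel 1-2: Δb = 1.2 m, d̄ = (0.17+0.22)/2 = 0.195, v̄ = (0.14+0.19)/2 = 0.165 → q = 1.2×0.195×0.165 = 0.03861 m³/s
Panel 2-3: Δb = 3.6 m, d̄ = (0.22+0.43)/2 = 0.325, v̄ = (0.19+0.27)/2 = 0.23 → q = 3.6×0.325×0.23 = 0.2691 m³/s
Panel 3-4: Δb = 4.7 m, d̄ = (0.43+0.77)/2 = 0.6, v̄ = (0.27+0.35)/2 = 0.31 → q = 4.7×0.6×0.31 = 0.8742 m³/s
Panel 4-5: Δb = 2.4 m, d̄ = (0.77+0.52)/2 = 0.645, v̄ = (0.35+0.31)/2 = 0.33 → q = 2.4×0.645×0.33 = 0.5108 m³/s
Panel 5-6: Δb = 1.6 m, d̄ = (0.52+0.57)/2 = 0.545, v̄ = (0.31+0.22)/2 = 0.265 → q = 1.6×0.545×0.265 = 0.2311 m³/s
Panel 6-7: Δb = 5.1 m, d̄ = (0.57+0.16)/2 = 0.365, v̄ = (0.22+0.17)/2 = 0.195 → q = 5.1×0.365×0.195 = 0.3630 m³/s
Q = Σ q = 2.287 m³/s

2.29 m³/s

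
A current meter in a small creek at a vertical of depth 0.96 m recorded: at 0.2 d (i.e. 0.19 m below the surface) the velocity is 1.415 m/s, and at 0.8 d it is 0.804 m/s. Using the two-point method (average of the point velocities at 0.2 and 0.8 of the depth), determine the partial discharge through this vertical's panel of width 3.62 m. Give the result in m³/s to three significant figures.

v̄ = (1.415 + 0.804) / 2 = 1.110 m/s
q = v̄ × d × w = 1.110 × 0.96 × 3.62 = 3.856 m³/s

3.86 m³/s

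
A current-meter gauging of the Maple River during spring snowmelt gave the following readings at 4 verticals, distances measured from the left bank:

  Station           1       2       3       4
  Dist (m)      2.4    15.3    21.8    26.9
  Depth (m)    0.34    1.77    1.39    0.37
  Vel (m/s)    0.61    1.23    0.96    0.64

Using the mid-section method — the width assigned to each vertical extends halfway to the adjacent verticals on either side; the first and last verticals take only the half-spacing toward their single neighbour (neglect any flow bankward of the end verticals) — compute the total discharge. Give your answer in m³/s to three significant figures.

30.8 m³/s

w_1 = (15.3 − 2.4)/2 = 6.45 m; q_1 = 0.61 × 0.34 × 6.45 = 1.338 m³/s
w_2 = (21.8 − 2.4)/2 = 9.7 m; q_2 = 1.23 × 1.77 × 9.7 = 21.12 m³/s
w_3 = (26.9 − 15.3)/2 = 5.8 m; q_3 = 0.96 × 1.39 × 5.8 = 7.740 m³/s
w_4 = (26.9 − 21.8)/2 = 2.55 m; q_4 = 0.64 × 0.37 × 2.55 = 0.6038 m³/s
Q = Σ qᵢ = 30.80 m³/s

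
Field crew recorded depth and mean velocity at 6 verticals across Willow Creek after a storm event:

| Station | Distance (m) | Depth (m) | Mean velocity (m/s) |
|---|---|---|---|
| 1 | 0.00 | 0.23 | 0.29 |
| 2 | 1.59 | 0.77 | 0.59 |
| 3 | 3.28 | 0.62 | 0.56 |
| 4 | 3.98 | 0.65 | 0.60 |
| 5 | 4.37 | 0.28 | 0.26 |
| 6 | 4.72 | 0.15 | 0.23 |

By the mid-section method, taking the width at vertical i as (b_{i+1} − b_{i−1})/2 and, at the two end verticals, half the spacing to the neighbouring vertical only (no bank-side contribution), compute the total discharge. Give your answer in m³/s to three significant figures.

1.46 m³/s

w_1 = (1.59 − 0.00)/2 = 0.795 m; q_1 = 0.29 × 0.23 × 0.795 = 0.05303 m³/s
w_2 = (3.28 − 0.00)/2 = 1.64 m; q_2 = 0.59 × 0.77 × 1.64 = 0.7451 m³/s
w_3 = (3.98 − 1.59)/2 = 1.195 m; q_3 = 0.56 × 0.62 × 1.195 = 0.4149 m³/s
w_4 = (4.37 − 3.28)/2 = 0.545 m; q_4 = 0.60 × 0.65 × 0.545 = 0.2126 m³/s
w_5 = (4.72 − 3.98)/2 = 0.37 m; q_5 = 0.26 × 0.28 × 0.37 = 0.02694 m³/s
w_6 = (4.72 − 4.37)/2 = 0.175 m; q_6 = 0.23 × 0.15 × 0.175 = 0.006038 m³/s
Q = Σ qᵢ = 1.459 m³/s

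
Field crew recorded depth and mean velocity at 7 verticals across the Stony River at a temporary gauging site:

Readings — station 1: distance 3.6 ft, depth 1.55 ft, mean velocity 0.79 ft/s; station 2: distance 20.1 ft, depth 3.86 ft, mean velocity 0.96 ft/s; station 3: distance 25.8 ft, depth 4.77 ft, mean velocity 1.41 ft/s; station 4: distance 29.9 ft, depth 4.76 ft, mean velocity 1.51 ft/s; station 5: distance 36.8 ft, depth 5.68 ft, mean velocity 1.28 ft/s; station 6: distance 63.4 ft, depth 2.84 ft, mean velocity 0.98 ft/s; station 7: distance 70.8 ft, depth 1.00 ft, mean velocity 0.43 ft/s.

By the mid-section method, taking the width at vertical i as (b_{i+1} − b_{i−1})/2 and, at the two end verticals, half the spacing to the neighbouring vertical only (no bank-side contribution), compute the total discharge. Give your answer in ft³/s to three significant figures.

294 ft³/s

w_1 = (20.1 − 3.6)/2 = 8.25 ft; q_1 = 0.79 × 1.55 × 8.25 = 10.10 ft³/s
w_2 = (25.8 − 3.6)/2 = 11.1 ft; q_2 = 0.96 × 3.86 × 11.1 = 41.13 ft³/s
w_3 = (29.9 − 20.1)/2 = 4.9 ft; q_3 = 1.41 × 4.77 × 4.9 = 32.96 ft³/s
w_4 = (36.8 − 25.8)/2 = 5.5 ft; q_4 = 1.51 × 4.76 × 5.5 = 39.53 ft³/s
w_5 = (63.4 − 29.9)/2 = 16.75 ft; q_5 = 1.28 × 5.68 × 16.75 = 121.8 ft³/s
w_6 = (70.8 − 36.8)/2 = 17 ft; q_6 = 0.98 × 2.84 × 17 = 47.31 ft³/s
w_7 = (70.8 − 63.4)/2 = 3.7 ft; q_7 = 0.43 × 1.00 × 3.7 = 1.591 ft³/s
Q = Σ qᵢ = 294.4 ft³/s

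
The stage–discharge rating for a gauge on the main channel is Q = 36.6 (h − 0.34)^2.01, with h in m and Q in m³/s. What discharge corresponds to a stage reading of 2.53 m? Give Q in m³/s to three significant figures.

177 m³/s

Q = 36.6 × (2.53 − 0.34)^2.01 = 36.6 × 2.19^2.01 = 176.9 m³/s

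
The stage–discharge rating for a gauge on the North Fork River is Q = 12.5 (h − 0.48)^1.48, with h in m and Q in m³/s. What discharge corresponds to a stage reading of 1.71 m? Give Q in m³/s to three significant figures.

17.0 m³/s

Q = 12.5 × (1.71 − 0.48)^1.48 = 12.5 × 1.23^1.48 = 16.98 m³/s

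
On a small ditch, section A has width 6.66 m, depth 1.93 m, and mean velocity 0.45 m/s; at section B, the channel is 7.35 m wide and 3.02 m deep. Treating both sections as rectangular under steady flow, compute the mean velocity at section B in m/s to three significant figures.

Q = A₁V₁ = (6.66×1.93) × 0.45 = 5.784 m³/s
A₂ = 7.35 × 3.02 = 22.20 m²
V₂ = Q/A₂ = 5.784/22.20 = 0.2606 m/s

0.261 m/s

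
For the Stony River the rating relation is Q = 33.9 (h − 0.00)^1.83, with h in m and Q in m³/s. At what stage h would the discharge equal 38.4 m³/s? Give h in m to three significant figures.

1.07 m

h − h₀ = (Q/C)^(1/b) = (38.4/33.9)^(1/1.83) = 1.070 m
h = 0.00 + 1.070 = 1.070 m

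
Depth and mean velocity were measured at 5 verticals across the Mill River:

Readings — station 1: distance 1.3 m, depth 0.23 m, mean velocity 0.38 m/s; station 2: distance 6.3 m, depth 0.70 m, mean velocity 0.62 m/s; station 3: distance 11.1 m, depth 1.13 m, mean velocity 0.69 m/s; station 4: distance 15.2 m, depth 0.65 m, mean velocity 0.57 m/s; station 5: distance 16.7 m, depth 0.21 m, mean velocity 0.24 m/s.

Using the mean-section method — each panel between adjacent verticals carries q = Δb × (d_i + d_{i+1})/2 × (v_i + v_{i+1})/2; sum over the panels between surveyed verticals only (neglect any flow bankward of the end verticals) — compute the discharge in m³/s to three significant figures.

6.60 m³/s

Panel 1-2: Δb = 5 m, d̄ = (0.23+0.70)/2 = 0.465, v̄ = (0.38+0.62)/2 = 0.5 → q = 5×0.465×0.5 = 1.163 m³/s
Panel 2-3: Δb = 4.8 m, d̄ = (0.70+1.13)/2 = 0.915, v̄ = (0.62+0.69)/2 = 0.655 → q = 4.8×0.915×0.655 = 2.877 m³/s
Panel 3-4: Δb = 4.1 m, d̄ = (1.13+0.65)/2 = 0.89, v̄ = (0.69+0.57)/2 = 0.63 → q = 4.1×0.89×0.63 = 2.299 m³/s
Panel 4-5: Δb = 1.5 m, d̄ = (0.65+0.21)/2 = 0.43, v̄ = (0.57+0.24)/2 = 0.405 → q = 1.5×0.43×0.405 = 0.2612 m³/s
Q = Σ q = 6.599 m³/s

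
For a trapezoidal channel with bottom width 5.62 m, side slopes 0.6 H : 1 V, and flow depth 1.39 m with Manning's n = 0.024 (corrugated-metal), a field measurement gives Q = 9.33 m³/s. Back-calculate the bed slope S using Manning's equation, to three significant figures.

A = (b + z·y)·y = (5.62 + 0.6×1.39)×1.39 = 8.971 m²
P = b + 2y√(1+z²) = 5.62 + 2×1.39×√(1+0.6²) = 8.862 m
R = A/P = 8.971/8.862 = 1.012 m
S = (Q·n / (1·A·R^(2/3)))² = (9.33×0.024 / (1×8.971×1.008))² = 0.0006129

0.000613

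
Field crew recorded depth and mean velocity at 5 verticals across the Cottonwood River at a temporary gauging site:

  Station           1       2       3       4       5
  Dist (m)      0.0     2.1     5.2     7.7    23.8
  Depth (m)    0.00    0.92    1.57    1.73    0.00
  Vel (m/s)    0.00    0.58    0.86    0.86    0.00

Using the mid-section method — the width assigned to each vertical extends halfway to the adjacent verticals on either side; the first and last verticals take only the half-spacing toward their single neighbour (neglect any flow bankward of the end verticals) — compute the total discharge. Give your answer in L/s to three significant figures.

19000 L/s

w_2 = (5.2 − 0.0)/2 = 2.6 m; q_2 = 0.58 × 0.92 × 2.6 = 1.387 m³/s
w_3 = (7.7 − 2.1)/2 = 2.8 m; q_3 = 0.86 × 1.57 × 2.8 = 3.781 m³/s
w_4 = (23.8 − 5.2)/2 = 9.3 m; q_4 = 0.86 × 1.73 × 9.3 = 13.84 m³/s
Stations 1, 5 contribute zero (depth or velocity is 0).
Q = Σ qᵢ = 19.00 m³/s
= 19.00 × 1000 = 19000 L/s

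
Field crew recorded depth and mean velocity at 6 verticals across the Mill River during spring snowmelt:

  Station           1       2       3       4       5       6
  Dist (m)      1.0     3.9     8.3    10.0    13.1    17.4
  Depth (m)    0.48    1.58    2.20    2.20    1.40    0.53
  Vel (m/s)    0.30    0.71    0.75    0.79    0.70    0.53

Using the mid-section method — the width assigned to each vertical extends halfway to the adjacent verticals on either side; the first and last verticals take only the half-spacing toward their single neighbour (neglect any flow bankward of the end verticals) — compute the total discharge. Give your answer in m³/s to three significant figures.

17.7 m³/s

w_1 = (3.9 − 1.0)/2 = 1.45 m; q_1 = 0.30 × 0.48 × 1.45 = 0.2088 m³/s
w_2 = (8.3 − 1.0)/2 = 3.65 m; q_2 = 0.71 × 1.58 × 3.65 = 4.095 m³/s
w_3 = (10.0 − 3.9)/2 = 3.05 m; q_3 = 0.75 × 2.20 × 3.05 = 5.033 m³/s
w_4 = (13.1 − 8.3)/2 = 2.4 m; q_4 = 0.79 × 2.20 × 2.4 = 4.171 m³/s
w_5 = (17.4 − 10.0)/2 = 3.7 m; q_5 = 0.70 × 1.40 × 3.7 = 3.626 m³/s
w_6 = (17.4 − 13.1)/2 = 2.15 m; q_6 = 0.53 × 0.53 × 2.15 = 0.6039 m³/s
Q = Σ qᵢ = 17.74 m³/s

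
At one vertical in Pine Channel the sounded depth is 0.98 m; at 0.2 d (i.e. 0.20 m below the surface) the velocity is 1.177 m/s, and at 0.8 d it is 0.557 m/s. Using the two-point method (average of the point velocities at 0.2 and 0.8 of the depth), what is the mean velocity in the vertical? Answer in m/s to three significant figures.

0.867 m/s

v̄ = (1.177 + 0.557) / 2 = 0.8670 m/s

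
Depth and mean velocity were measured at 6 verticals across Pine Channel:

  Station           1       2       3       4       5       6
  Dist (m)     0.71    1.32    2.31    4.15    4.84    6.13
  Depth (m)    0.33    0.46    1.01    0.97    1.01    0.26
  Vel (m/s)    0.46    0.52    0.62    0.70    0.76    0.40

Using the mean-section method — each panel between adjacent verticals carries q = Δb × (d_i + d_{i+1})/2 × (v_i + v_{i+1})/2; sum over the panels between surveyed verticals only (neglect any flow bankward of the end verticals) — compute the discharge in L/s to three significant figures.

2710 L/s

Panel 1-2: Δb = 0.61 m, d̄ = (0.33+0.46)/2 = 0.395, v̄ = (0.46+0.52)/2 = 0.49 → q = 0.61×0.395×0.49 = 0.1181 m³/s
Panel 2-3: Δb = 0.99 m, d̄ = (0.46+1.01)/2 = 0.735, v̄ = (0.52+0.62)/2 = 0.57 → q = 0.99×0.735×0.57 = 0.4148 m³/s
Panel 3-4: Δb = 1.84 m, d̄ = (1.01+0.97)/2 = 0.99, v̄ = (0.62+0.70)/2 = 0.66 → q = 1.84×0.99×0.66 = 1.202 m³/s
Panel 4-5: Δb = 0.69 m, d̄ = (0.97+1.01)/2 = 0.99, v̄ = (0.70+0.76)/2 = 0.73 → q = 0.69×0.99×0.73 = 0.4987 m³/s
Panel 5-6: Δb = 1.29 m, d̄ = (1.01+0.26)/2 = 0.635, v̄ = (0.76+0.40)/2 = 0.58 → q = 1.29×0.635×0.58 = 0.4751 m³/s
Q = Σ q = 2.709 m³/s
= 2.709 × 1000 = 2709 L/s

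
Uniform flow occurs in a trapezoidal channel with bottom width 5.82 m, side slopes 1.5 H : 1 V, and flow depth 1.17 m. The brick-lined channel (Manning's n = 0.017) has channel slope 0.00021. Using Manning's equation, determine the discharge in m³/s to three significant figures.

A = (b + z·y)·y = (5.82 + 1.5×1.17)×1.17 = 8.863 m²
P = b + 2y√(1+z²) = 5.82 + 2×1.17×√(1+1.5²) = 10.04 m
R = A/P = 8.863/10.04 = 0.8829 m
Q = (1/n)·A·R^(2/3)·S^(1/2) = (1/0.017) × 8.863 × 0.8829^(2/3) × 0.00021^(1/2) = 6.953 m³/s

6.95 m³/s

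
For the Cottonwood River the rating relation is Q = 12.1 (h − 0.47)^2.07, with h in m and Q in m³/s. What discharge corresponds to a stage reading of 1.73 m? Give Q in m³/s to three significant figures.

19.5 m³/s

Q = 12.1 × (1.73 − 0.47)^2.07 = 12.1 × 1.26^2.07 = 19.52 m³/s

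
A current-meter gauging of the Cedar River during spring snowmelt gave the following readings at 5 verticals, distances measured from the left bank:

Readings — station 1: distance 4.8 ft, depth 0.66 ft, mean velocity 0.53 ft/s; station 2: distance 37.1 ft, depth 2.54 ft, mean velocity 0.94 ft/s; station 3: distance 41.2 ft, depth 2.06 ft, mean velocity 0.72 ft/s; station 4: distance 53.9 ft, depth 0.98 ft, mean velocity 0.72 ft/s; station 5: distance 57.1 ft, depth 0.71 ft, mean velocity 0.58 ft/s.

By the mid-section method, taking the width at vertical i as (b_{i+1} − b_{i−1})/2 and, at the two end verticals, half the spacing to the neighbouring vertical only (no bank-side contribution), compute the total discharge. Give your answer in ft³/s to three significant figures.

w_1 = (37.1 − 4.8)/2 = 16.15 ft; q_1 = 0.53 × 0.66 × 16.15 = 5.649 ft³/s
w_2 = (41.2 − 4.8)/2 = 18.2 ft; q_2 = 0.94 × 2.54 × 18.2 = 43.45 ft³/s
w_3 = (53.9 − 37.1)/2 = 8.4 ft; q_3 = 0.72 × 2.06 × 8.4 = 12.46 ft³/s
w_4 = (57.1 − 41.2)/2 = 7.95 ft; q_4 = 0.72 × 0.98 × 7.95 = 5.610 ft³/s
w_5 = (57.1 − 53.9)/2 = 1.6 ft; q_5 = 0.58 × 0.71 × 1.6 = 0.6589 ft³/s
Q = Σ qᵢ = 67.83 ft³/s

67.8 ft³/s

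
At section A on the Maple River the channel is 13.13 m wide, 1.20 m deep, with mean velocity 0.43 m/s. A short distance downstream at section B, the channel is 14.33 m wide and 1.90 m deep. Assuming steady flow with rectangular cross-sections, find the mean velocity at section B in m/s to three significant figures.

0.249 m/s

Q = A₁V₁ = (13.13×1.20) × 0.43 = 6.775 m³/s
A₂ = 14.33 × 1.90 = 27.23 m²
V₂ = Q/A₂ = 6.775/27.23 = 0.2488 m/s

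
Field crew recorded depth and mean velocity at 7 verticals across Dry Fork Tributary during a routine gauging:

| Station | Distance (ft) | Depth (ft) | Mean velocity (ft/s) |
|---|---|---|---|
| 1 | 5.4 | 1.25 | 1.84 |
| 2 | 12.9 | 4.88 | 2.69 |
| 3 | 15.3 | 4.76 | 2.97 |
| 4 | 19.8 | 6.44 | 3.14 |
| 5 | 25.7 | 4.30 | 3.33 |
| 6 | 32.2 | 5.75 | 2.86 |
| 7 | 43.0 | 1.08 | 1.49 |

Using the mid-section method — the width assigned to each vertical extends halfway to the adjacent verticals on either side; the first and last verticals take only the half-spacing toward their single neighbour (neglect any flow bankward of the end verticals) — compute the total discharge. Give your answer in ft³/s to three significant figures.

467 ft³/s

w_1 = (12.9 − 5.4)/2 = 3.75 ft; q_1 = 1.84 × 1.25 × 3.75 = 8.625 ft³/s
w_2 = (15.3 − 5.4)/2 = 4.95 ft; q_2 = 2.69 × 4.88 × 4.95 = 64.98 ft³/s
w_3 = (19.8 − 12.9)/2 = 3.45 ft; q_3 = 2.97 × 4.76 × 3.45 = 48.77 ft³/s
w_4 = (25.7 − 15.3)/2 = 5.2 ft; q_4 = 3.14 × 6.44 × 5.2 = 105.2 ft³/s
w_5 = (32.2 − 19.8)/2 = 6.2 ft; q_5 = 3.33 × 4.30 × 6.2 = 88.78 ft³/s
w_6 = (43.0 − 25.7)/2 = 8.65 ft; q_6 = 2.86 × 5.75 × 8.65 = 142.2 ft³/s
w_7 = (43.0 − 32.2)/2 = 5.4 ft; q_7 = 1.49 × 1.08 × 5.4 = 8.690 ft³/s
Q = Σ qᵢ = 467.2 ft³/s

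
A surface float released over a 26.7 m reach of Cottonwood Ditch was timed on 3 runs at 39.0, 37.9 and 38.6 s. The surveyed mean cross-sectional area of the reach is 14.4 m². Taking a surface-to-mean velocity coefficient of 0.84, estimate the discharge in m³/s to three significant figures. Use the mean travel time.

8.39 m³/s

t̄ = (39.0 + 37.9 + 38.6) / 3 = 38.5 s
v_surface = L / t̄ = 26.7 / 38.5 = 0.6935 m/s
v_mean = 0.84 × 0.6935 = 0.5825 m/s
Q = A × v_mean = 14.4 × 0.5825 = 8.389 m³/s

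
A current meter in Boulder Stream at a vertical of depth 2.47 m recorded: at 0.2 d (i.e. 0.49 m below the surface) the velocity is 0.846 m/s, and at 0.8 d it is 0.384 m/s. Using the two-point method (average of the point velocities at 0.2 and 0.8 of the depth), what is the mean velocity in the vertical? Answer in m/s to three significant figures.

0.615 m/s

v̄ = (0.846 + 0.384) / 2 = 0.6150 m/s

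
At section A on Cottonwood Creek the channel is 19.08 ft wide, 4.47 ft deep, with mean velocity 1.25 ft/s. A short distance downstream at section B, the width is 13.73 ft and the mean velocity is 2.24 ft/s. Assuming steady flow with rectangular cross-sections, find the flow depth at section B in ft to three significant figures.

3.47 ft

Q = A₁V₁ = (19.08×4.47) × 1.25 = 106.6 ft³/s
d₂ = Q/(b₂ V₂) = 106.6/(13.73×2.24) = 3.466 ft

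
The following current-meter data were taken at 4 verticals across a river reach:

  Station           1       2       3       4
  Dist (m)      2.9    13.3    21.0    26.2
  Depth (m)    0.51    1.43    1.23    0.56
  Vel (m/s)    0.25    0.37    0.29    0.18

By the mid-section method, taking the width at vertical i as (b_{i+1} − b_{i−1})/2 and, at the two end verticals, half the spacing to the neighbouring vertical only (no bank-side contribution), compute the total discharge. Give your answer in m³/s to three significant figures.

8.01 m³/s

w_1 = (13.3 − 2.9)/2 = 5.2 m; q_1 = 0.25 × 0.51 × 5.2 = 0.6630 m³/s
w_2 = (21.0 − 2.9)/2 = 9.05 m; q_2 = 0.37 × 1.43 × 9.05 = 4.788 m³/s
w_3 = (26.2 − 13.3)/2 = 6.45 m; q_3 = 0.29 × 1.23 × 6.45 = 2.301 m³/s
w_4 = (26.2 − 21.0)/2 = 2.6 m; q_4 = 0.18 × 0.56 × 2.6 = 0.2621 m³/s
Q = Σ qᵢ = 8.014 m³/s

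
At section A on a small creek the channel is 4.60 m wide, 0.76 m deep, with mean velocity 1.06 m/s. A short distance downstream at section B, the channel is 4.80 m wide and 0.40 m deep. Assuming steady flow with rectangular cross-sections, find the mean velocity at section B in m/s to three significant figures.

1.93 m/s

Q = A₁V₁ = (4.60×0.76) × 1.06 = 3.706 m³/s
A₂ = 4.80 × 0.40 = 1.920 m²
V₂ = Q/A₂ = 3.706/1.920 = 1.930 m/s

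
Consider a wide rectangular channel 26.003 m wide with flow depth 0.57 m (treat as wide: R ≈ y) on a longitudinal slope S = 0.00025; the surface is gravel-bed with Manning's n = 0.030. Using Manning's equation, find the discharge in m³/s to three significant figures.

5.37 m³/s

A = b·y = 26.003 × 0.57 = 14.82 m²
Wide channel: R ≈ y = 0.57 m
Q = (1/n)·A·R^(2/3)·S^(1/2) = (1/0.030) × 14.82 × 0.5700^(2/3) × 0.00025^(1/2) = 5.370 m³/s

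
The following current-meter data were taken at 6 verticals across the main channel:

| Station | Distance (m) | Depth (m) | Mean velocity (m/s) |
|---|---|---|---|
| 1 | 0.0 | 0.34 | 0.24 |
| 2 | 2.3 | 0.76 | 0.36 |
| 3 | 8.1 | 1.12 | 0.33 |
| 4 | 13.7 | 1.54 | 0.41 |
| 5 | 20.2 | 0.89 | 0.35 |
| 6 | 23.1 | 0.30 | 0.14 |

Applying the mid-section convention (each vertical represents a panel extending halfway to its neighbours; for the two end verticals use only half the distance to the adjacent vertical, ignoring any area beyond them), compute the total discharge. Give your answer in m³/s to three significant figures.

8.65 m³/s

w_1 = (2.3 − 0.0)/2 = 1.15 m; q_1 = 0.24 × 0.34 × 1.15 = 0.09384 m³/s
w_2 = (8.1 − 0.0)/2 = 4.05 m; q_2 = 0.36 × 0.76 × 4.05 = 1.108 m³/s
w_3 = (13.7 − 2.3)/2 = 5.7 m; q_3 = 0.33 × 1.12 × 5.7 = 2.107 m³/s
w_4 = (20.2 − 8.1)/2 = 6.05 m; q_4 = 0.41 × 1.54 × 6.05 = 3.820 m³/s
w_5 = (23.1 − 13.7)/2 = 4.7 m; q_5 = 0.35 × 0.89 × 4.7 = 1.464 m³/s
w_6 = (23.1 − 20.2)/2 = 1.45 m; q_6 = 0.14 × 0.30 × 1.45 = 0.06090 m³/s
Q = Σ qᵢ = 8.654 m³/s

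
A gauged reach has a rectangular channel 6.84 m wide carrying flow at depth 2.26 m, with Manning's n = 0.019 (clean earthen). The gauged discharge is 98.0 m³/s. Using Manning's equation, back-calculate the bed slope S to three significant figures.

0.00962

A = b·y = 6.84 × 2.26 = 15.46 m²
P = b + 2y = 6.84 + 2×2.26 = 11.36 m
R = A/P = 15.46/11.36 = 1.361 m
S = (Q·n / (1·A·R^(2/3)))² = (98.0×0.019 / (1×15.46×1.228))² = 0.009622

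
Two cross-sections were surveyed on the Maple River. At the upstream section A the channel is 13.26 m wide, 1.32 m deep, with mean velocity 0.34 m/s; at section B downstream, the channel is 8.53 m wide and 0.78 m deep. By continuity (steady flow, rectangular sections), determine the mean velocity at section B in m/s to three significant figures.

0.894 m/s

Q = A₁V₁ = (13.26×1.32) × 0.34 = 5.951 m³/s
A₂ = 8.53 × 0.78 = 6.653 m²
V₂ = Q/A₂ = 5.951/6.653 = 0.8944 m/s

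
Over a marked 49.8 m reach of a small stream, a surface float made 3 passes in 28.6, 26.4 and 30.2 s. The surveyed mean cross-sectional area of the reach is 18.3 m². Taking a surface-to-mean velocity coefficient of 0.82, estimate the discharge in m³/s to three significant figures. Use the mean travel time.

t̄ = (28.6 + 26.4 + 30.2) / 3 = 28.4 s
v_surface = L / t̄ = 49.8 / 28.4 = 1.754 m/s
v_mean = 0.82 × 1.754 = 1.438 m/s
Q = A × v_mean = 18.3 × 1.438 = 26.31 m³/s

26.3 m³/s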